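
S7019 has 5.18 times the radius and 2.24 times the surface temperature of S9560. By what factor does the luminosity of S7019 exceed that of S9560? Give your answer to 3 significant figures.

676

From the Stefan–Boltzmann law, L ∝ R²T⁴, so
L_S7019/L_S9560 = (R_S7019/R_S9560)² (T_S7019/T_S9560)⁴ = (5.18)² × (2.24)⁴ = 26.83 × 25.18 = 675.5.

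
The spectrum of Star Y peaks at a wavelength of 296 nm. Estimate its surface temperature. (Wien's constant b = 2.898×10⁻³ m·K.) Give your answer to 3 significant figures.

9.79×10^3 K

T = b/λ_max = 2.898×10⁻³ / (296×10⁻⁹) = 9791 K.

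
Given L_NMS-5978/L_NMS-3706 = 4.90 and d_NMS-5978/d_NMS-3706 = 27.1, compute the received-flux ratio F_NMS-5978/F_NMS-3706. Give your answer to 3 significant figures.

0.00667

F = L/(4πd²), so F_NMS-5978/F_NMS-3706 = (L_NMS-5978/L_NMS-3706) / (d_NMS-5978/d_NMS-3706)²
= 4.90 / (27.1)² = 4.90 / 734.4 = 0.006672.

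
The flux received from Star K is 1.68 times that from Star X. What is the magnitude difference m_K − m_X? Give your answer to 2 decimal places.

-0.56

m_K − m_X = −2.5 log₁₀(F_K/F_X) = −2.5 log₁₀(1.68) = −2.5 × (0.225) = -0.563.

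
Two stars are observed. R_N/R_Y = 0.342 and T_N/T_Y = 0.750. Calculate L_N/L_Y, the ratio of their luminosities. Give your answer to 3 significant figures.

0.0370

From the Stefan–Boltzmann law, L ∝ R²T⁴, so
L_N/L_Y = (R_N/R_Y)² (T_N/T_Y)⁴ = (0.342)² × (0.750)⁴ = 0.1170 × 0.3164 = 0.03701.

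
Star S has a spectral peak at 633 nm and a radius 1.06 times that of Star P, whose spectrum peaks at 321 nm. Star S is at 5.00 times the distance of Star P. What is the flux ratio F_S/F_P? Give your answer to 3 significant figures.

Wien's law: T_S/T_P = λ_P/λ_S = 321/633 = 0.5071.
L_S/L_P = (R_S/R_P)²(T_S/T_P)⁴ = (1.06)²(0.5071)⁴ = 0.07430.
F_S/F_P = (L_S/L_P)/(d_S/d_P)² = 0.07430/(5.00)² = 0.002972.

0.00297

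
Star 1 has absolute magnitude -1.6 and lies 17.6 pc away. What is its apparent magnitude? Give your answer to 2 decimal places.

-0.37

m = M + 5 log₁₀(d/10 pc) = -1.6 + 5 log₁₀(17.6/10)
  = -1.6 + 5 × 0.246 = -1.6 + 1.23 = -0.37.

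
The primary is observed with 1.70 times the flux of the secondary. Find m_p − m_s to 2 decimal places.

m_p − m_s = −2.5 log₁₀(F_p/F_s) = −2.5 log₁₀(1.70) = −2.5 × (0.230) = -0.576.

-0.58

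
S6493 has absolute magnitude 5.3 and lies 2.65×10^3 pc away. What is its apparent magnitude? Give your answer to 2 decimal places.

17.42

m = M + 5 log₁₀(d/10 pc) = 5.3 + 5 log₁₀(2.65×10^3/10)
  = 5.3 + 5 × 2.423 = 5.3 + 12.12 = 17.42.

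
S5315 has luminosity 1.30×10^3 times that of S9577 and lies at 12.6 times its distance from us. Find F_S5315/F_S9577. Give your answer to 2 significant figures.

8.2

F = L/(4πd²), so F_S5315/F_S9577 = (L_S5315/L_S9577) / (d_S5315/d_S9577)²
= 1.30×10^3 / (12.6)² = 1.30×10^3 / 158.8 = 8.188.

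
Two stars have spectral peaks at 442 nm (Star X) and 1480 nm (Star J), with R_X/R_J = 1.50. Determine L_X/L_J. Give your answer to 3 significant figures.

283

Wien's law gives T ∝ 1/λ_max, so T_X/T_J = λ_J/λ_X = 1480/442 = 3.348.
Then L ∝ R²T⁴ gives L_X/L_J = (1.50)² × (3.348)⁴ = 2.250 × 125.7 = 282.8.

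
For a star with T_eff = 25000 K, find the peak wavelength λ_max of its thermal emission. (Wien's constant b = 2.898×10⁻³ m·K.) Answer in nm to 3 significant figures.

λ_max = b/T = 2.898×10⁻³ / 25000 = 1.16×10^-7 m = 115.9 nm.

116 nm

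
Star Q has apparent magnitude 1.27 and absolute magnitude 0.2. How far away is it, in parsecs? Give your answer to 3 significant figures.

m − M = 5 log₁₀(d/10 pc)
1.27 − (0.2) = 1.07 = 5 log₁₀(d/10)
d = 10 × 10^(1.07/5) = 10 × 10^0.214 = 16.37 pc.

16.4 pc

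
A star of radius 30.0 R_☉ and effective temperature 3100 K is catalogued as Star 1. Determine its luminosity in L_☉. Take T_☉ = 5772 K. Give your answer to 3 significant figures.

74.9 L_☉

L/L_☉ = (R/R_☉)² (T/T_☉)⁴ = (30.0)² × (3100/5772)⁴
       = 900.0 × (0.5371)⁴ = 900.0 × 0.08320 = 74.88.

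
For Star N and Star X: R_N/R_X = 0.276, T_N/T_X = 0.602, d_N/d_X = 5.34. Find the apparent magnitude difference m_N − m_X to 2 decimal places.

8.64

L_N/L_X = (0.276)²(0.602)⁴ = 0.01000.
F_N/F_X = (L_N/L_X)/(d_N/d_X)² = 0.01000/28.52 = 3.509×10^-4.
m_N − m_X = −2.5 log₁₀(3.509×10^-4) = 8.64.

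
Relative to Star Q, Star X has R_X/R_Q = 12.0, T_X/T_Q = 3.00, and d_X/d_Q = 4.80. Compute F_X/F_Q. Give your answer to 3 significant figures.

L_X/L_Q = (R_X/R_Q)²(T_X/T_Q)⁴ = (12.0)² × (3.00)⁴ = 1.166×10^4.
F_X/F_Q = (L_X/L_Q)/(d_X/d_Q)² = 1.166×10^4 / (4.80)² = 506.2.

506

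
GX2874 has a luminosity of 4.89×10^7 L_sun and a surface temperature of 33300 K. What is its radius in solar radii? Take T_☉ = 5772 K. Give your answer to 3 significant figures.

210 solar radii

R/R_☉ = √(L/L_☉) / (T/T_☉)² = √(4.89×10^7) / (5.769)²
       = 6993 / 33.28 = 210.1.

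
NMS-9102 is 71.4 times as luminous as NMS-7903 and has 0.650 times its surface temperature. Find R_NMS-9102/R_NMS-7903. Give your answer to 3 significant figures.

20.0

L ∝ R²T⁴ gives R ∝ √L / T², so
R_NMS-9102/R_NMS-7903 = √(71.4) / (0.650)² = 8.450 / 0.4225 = 20.00.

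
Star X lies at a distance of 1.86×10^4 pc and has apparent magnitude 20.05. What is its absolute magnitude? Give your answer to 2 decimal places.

3.70

M = m − 5 log₁₀(d/10 pc) = 20.05 − 5 log₁₀(1.86×10^4/10)
  = 20.05 − 5 × 3.270 = 20.05 − 16.35 = 3.70.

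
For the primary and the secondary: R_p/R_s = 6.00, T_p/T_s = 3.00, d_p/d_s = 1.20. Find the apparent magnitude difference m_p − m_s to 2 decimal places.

-8.27

L_p/L_s = (6.00)²(3.00)⁴ = 2916.
F_p/F_s = (L_p/L_s)/(d_p/d_s)² = 2916/1.440 = 2025.
m_p − m_s = −2.5 log₁₀(2025) = -8.27.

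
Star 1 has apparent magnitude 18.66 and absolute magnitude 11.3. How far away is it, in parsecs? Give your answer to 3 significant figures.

m − M = 5 log₁₀(d/10 pc)
18.66 − (11.3) = 7.36 = 5 log₁₀(d/10)
d = 10 × 10^(7.36/5) = 10 × 10^1.472 = 296.5 pc.

296 pc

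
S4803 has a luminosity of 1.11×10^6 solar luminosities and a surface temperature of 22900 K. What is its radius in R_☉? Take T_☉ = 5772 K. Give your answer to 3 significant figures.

66.9 R_☉

R/R_☉ = √(L/L_☉) / (T/T_☉)² = √(1.11×10^6) / (3.967)²
       = 1054 / 15.74 = 66.93.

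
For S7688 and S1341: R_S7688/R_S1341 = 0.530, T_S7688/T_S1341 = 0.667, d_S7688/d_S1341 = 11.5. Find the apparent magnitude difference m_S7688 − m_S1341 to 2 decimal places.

L_S7688/L_S1341 = (0.530)²(0.667)⁴ = 0.05560.
F_S7688/F_S1341 = (L_S7688/L_S1341)/(d_S7688/d_S1341)² = 0.05560/132.2 = 4.204×10^-4.
m_S7688 − m_S1341 = −2.5 log₁₀(4.204×10^-4) = 8.44.

8.44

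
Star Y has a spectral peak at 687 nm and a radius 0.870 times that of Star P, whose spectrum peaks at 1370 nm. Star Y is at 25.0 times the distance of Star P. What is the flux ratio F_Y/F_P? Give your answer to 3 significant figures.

0.0192

Wien's law: T_Y/T_P = λ_P/λ_Y = 1370/687 = 1.994.
L_Y/L_P = (R_Y/R_P)²(T_Y/T_P)⁴ = (0.870)²(1.994)⁴ = 11.97.
F_Y/F_P = (L_Y/L_P)/(d_Y/d_P)² = 11.97/(25.0)² = 0.01915.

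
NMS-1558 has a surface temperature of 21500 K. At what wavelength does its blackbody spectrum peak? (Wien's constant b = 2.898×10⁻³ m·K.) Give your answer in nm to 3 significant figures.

135 nm

λ_max = b/T = 2.898×10⁻³ / 21500 = 1.35×10^-7 m = 134.8 nm.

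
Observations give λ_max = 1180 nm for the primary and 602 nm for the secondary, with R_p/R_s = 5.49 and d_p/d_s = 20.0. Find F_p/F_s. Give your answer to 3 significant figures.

0.00510

Wien's law: T_p/T_s = λ_s/λ_p = 602/1180 = 0.5102.
L_p/L_s = (R_p/R_s)²(T_p/T_s)⁴ = (5.49)²(0.5102)⁴ = 2.042.
F_p/F_s = (L_p/L_s)/(d_p/d_s)² = 2.042/(20.0)² = 0.005104.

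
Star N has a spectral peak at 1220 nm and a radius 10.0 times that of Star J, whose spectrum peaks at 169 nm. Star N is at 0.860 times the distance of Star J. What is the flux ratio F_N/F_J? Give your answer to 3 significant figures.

Wien's law: T_N/T_J = λ_J/λ_N = 169/1220 = 0.1385.
L_N/L_J = (R_N/R_J)²(T_N/T_J)⁴ = (10.0)²(0.1385)⁴ = 0.03682.
F_N/F_J = (L_N/L_J)/(d_N/d_J)² = 0.03682/(0.860)² = 0.04979.

0.0498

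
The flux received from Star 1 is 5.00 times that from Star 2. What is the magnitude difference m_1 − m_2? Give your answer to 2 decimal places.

-1.75

m_1 − m_2 = −2.5 log₁₀(F_1/F_2) = −2.5 log₁₀(5.00) = −2.5 × (0.699) = -1.747.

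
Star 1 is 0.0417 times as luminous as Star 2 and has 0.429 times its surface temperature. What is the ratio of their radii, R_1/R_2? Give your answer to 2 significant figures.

1.1

L ∝ R²T⁴ gives R ∝ √L / T², so
R_1/R_2 = √(0.0417) / (0.429)² = 0.2042 / 0.1840 = 1.110.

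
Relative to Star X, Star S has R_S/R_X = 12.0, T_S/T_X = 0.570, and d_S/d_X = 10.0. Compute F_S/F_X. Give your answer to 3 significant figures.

0.152

L_S/L_X = (R_S/R_X)²(T_S/T_X)⁴ = (12.0)² × (0.570)⁴ = 15.20.
F_S/F_X = (L_S/L_X)/(d_S/d_X)² = 15.20 / (10.0)² = 0.1520.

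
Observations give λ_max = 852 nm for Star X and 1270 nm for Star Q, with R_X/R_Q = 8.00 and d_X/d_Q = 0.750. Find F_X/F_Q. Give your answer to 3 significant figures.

Wien's law: T_X/T_Q = λ_Q/λ_X = 1270/852 = 1.491.
L_X/L_Q = (R_X/R_Q)²(T_X/T_Q)⁴ = (8.00)²(1.491)⁴ = 316.0.
F_X/F_Q = (L_X/L_Q)/(d_X/d_Q)² = 316.0/(0.750)² = 561.7.

562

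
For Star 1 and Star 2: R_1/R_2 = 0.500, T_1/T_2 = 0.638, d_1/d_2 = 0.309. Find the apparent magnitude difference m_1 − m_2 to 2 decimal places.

0.91

L_1/L_2 = (0.500)²(0.638)⁴ = 0.04142.
F_1/F_2 = (L_1/L_2)/(d_1/d_2)² = 0.04142/0.09548 = 0.4338.
m_1 − m_2 = −2.5 log₁₀(0.4338) = 0.91.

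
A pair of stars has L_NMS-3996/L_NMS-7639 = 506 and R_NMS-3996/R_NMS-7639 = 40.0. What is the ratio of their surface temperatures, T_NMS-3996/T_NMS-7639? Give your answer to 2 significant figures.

0.75

L ∝ R²T⁴ gives T ∝ (L/R²)^(1/4), so
T_NMS-3996/T_NMS-7639 = (506 / 40.0²)^(1/4) = (0.3162)^(1/4) = 0.7499.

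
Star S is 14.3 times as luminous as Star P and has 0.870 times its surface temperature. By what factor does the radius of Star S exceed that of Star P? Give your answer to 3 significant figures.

L ∝ R²T⁴ gives R ∝ √L / T², so
R_S/R_P = √(14.3) / (0.870)² = 3.782 / 0.7569 = 4.996.

5.00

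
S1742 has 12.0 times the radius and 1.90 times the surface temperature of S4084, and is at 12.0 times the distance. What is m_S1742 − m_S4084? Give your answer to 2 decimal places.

L_S1742/L_S4084 = (12.0)²(1.90)⁴ = 1877.
F_S1742/F_S4084 = (L_S1742/L_S4084)/(d_S1742/d_S4084)² = 1877/144.0 = 13.03.
m_S1742 − m_S4084 = −2.5 log₁₀(13.03) = -2.79.

-2.79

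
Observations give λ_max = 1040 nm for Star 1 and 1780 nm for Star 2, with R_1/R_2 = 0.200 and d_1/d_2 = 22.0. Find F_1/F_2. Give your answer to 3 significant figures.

7.09×10^-4

Wien's law: T_1/T_2 = λ_2/λ_1 = 1780/1040 = 1.712.
L_1/L_2 = (R_1/R_2)²(T_1/T_2)⁴ = (0.200)²(1.712)⁴ = 0.3432.
F_1/F_2 = (L_1/L_2)/(d_1/d_2)² = 0.3432/(22.0)² = 7.092×10^-4.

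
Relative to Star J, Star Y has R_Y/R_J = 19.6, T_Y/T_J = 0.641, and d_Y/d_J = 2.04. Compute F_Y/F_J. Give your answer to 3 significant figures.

L_Y/L_J = (R_Y/R_J)²(T_Y/T_J)⁴ = (19.6)² × (0.641)⁴ = 64.86.
F_Y/F_J = (L_Y/L_J)/(d_Y/d_J)² = 64.86 / (2.04)² = 15.58.

15.6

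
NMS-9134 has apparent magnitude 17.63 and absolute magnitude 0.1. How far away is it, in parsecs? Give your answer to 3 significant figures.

m − M = 5 log₁₀(d/10 pc)
17.63 − (0.1) = 17.53 = 5 log₁₀(d/10)
d = 10 × 10^(17.53/5) = 10 × 10^3.506 = 3.206×10^4 pc.

3.21×10^4 pc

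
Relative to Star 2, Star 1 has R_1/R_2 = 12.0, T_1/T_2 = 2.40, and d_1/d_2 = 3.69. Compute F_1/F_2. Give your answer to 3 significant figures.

351

L_1/L_2 = (R_1/R_2)²(T_1/T_2)⁴ = (12.0)² × (2.40)⁴ = 4778.
F_1/F_2 = (L_1/L_2)/(d_1/d_2)² = 4778 / (3.69)² = 350.9.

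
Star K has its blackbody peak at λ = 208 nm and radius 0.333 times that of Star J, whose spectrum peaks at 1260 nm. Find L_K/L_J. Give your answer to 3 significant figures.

149

Wien's law gives T ∝ 1/λ_max, so T_K/T_J = λ_J/λ_K = 1260/208 = 6.058.
Then L ∝ R²T⁴ gives L_K/L_J = (0.333)² × (6.058)⁴ = 0.1109 × 1347 = 149.3.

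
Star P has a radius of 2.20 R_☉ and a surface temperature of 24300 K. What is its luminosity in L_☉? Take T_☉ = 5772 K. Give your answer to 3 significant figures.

L/L_☉ = (R/R_☉)² (T/T_☉)⁴ = (2.20)² × (24300/5772)⁴
       = 4.840 × (4.210)⁴ = 4.840 × 314.1 = 1520.

1.52×10^3 L_☉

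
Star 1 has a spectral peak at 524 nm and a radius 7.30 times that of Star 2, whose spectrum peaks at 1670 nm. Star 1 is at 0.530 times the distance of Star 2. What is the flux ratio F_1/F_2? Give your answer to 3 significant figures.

1.96×10^4

Wien's law: T_1/T_2 = λ_2/λ_1 = 1670/524 = 3.187.
L_1/L_2 = (R_1/R_2)²(T_1/T_2)⁴ = (7.30)²(3.187)⁴ = 5498.
F_1/F_2 = (L_1/L_2)/(d_1/d_2)² = 5498/(0.530)² = 1.957×10^4.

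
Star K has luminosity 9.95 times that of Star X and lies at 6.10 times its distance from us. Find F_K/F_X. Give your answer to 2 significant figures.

0.27

F = L/(4πd²), so F_K/F_X = (L_K/L_X) / (d_K/d_X)²
= 9.95 / (6.10)² = 9.95 / 37.21 = 0.2674.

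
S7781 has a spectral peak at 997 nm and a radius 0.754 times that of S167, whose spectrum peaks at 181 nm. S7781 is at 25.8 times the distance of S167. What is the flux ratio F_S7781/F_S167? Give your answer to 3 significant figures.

9.28×10^-7

Wien's law: T_S7781/T_S167 = λ_S167/λ_S7781 = 181/997 = 0.1815.
L_S7781/L_S167 = (R_S7781/R_S167)²(T_S7781/T_S167)⁴ = (0.754)²(0.1815)⁴ = 6.176×10^-4.
F_S7781/F_S167 = (L_S7781/L_S167)/(d_S7781/d_S167)² = 6.176×10^-4/(25.8)² = 9.278×10^-7.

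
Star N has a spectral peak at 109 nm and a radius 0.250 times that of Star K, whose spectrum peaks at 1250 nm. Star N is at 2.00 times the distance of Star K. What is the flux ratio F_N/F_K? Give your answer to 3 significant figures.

270

Wien's law: T_N/T_K = λ_K/λ_N = 1250/109 = 11.47.
L_N/L_K = (R_N/R_K)²(T_N/T_K)⁴ = (0.250)²(11.47)⁴ = 1081.
F_N/F_K = (L_N/L_K)/(d_N/d_K)² = 1081/(2.00)² = 270.2.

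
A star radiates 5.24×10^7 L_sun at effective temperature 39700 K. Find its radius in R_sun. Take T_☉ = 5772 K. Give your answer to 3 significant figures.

R/R_☉ = √(L/L_☉) / (T/T_☉)² = √(5.24×10^7) / (6.878)²
       = 7239 / 47.31 = 153.0.

153 R_sun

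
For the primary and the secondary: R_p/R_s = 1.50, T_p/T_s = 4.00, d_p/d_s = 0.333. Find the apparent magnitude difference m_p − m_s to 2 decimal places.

L_p/L_s = (1.50)²(4.00)⁴ = 576.0.
F_p/F_s = (L_p/L_s)/(d_p/d_s)² = 576.0/0.1109 = 5194.
m_p − m_s = −2.5 log₁₀(5194) = -9.29.

-9.29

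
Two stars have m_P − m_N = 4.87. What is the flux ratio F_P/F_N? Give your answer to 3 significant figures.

0.0113

F_P/F_N = 10^(−(m_P − m_N)/2.5) = 10^(-4.87/2.5) = 10^-1.948 = 0.01127.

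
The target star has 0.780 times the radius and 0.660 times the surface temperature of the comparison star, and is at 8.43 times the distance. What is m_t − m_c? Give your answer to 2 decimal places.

6.97

L_t/L_c = (0.780)²(0.660)⁴ = 0.1154.
F_t/F_c = (L_t/L_c)/(d_t/d_c)² = 0.1154/71.06 = 0.001624.
m_t − m_c = −2.5 log₁₀(0.001624) = 6.97.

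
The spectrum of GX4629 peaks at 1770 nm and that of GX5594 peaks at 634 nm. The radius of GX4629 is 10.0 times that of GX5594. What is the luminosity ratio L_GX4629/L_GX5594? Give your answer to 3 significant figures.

1.65

Wien's law gives T ∝ 1/λ_max, so T_GX4629/T_GX5594 = λ_GX5594/λ_GX4629 = 634/1770 = 0.3582.
Then L ∝ R²T⁴ gives L_GX4629/L_GX5594 = (10.0)² × (0.3582)⁴ = 100.0 × 0.01646 = 1.646.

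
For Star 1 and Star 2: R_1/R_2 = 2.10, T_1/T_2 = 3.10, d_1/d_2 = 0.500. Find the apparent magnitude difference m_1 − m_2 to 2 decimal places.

-8.03

L_1/L_2 = (2.10)²(3.10)⁴ = 407.3.
F_1/F_2 = (L_1/L_2)/(d_1/d_2)² = 407.3/0.2500 = 1629.
m_1 − m_2 = −2.5 log₁₀(1629) = -8.03.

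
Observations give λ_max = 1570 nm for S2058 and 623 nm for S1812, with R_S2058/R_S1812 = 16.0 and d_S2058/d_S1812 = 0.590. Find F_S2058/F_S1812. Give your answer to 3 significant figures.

18.2

Wien's law: T_S2058/T_S1812 = λ_S1812/λ_S2058 = 623/1570 = 0.3968.
L_S2058/L_S1812 = (R_S2058/R_S1812)²(T_S2058/T_S1812)⁴ = (16.0)²(0.3968)⁴ = 6.347.
F_S2058/F_S1812 = (L_S2058/L_S1812)/(d_S2058/d_S1812)² = 6.347/(0.590)² = 18.23.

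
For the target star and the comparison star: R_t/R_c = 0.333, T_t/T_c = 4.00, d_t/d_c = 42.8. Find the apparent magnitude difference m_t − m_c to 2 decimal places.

L_t/L_c = (0.333)²(4.00)⁴ = 28.39.
F_t/F_c = (L_t/L_c)/(d_t/d_c)² = 28.39/1832 = 0.01550.
m_t − m_c = −2.5 log₁₀(0.01550) = 4.52.

4.52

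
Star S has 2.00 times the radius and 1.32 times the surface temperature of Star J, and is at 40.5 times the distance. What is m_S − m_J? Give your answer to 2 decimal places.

5.33

L_S/L_J = (2.00)²(1.32)⁴ = 12.14.
F_S/F_J = (L_S/L_J)/(d_S/d_J)² = 12.14/1640 = 0.007404.
m_S − m_J = −2.5 log₁₀(0.007404) = 5.33.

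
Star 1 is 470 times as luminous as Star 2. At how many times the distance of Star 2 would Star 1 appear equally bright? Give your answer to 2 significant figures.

22

Equal flux requires L_1/d_1² = L_2/d_2², so d_1/d_2 = √(L_1/L_2)
= √(470) = 21.68.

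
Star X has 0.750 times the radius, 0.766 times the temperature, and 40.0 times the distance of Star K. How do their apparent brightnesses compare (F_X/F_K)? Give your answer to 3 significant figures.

L_X/L_K = (R_X/R_K)²(T_X/T_K)⁴ = (0.750)² × (0.766)⁴ = 0.1937.
F_X/F_K = (L_X/L_K)/(d_X/d_K)² = 0.1937 / (40.0)² = 1.210×10^-4.

1.21×10^-4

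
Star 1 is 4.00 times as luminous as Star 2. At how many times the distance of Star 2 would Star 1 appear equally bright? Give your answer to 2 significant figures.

Equal flux requires L_1/d_1² = L_2/d_2², so d_1/d_2 = √(L_1/L_2)
= √(4.00) = 2.000.

2.0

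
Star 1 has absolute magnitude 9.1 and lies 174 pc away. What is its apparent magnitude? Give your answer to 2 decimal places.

15.30

m = M + 5 log₁₀(d/10 pc) = 9.1 + 5 log₁₀(174/10)
  = 9.1 + 5 × 1.241 = 9.1 + 6.20 = 15.30.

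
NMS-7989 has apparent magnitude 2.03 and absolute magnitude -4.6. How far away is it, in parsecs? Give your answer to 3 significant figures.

m − M = 5 log₁₀(d/10 pc)
2.03 − (-4.6) = 6.63 = 5 log₁₀(d/10)
d = 10 × 10^(6.63/5) = 10 × 10^1.326 = 211.8 pc.

212 pc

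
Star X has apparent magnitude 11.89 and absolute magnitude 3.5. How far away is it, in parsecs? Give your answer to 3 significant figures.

m − M = 5 log₁₀(d/10 pc)
11.89 − (3.5) = 8.39 = 5 log₁₀(d/10)
d = 10 × 10^(8.39/5) = 10 × 10^1.678 = 476.4 pc.

476 pc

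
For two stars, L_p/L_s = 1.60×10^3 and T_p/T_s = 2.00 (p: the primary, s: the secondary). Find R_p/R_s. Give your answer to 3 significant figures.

10.0

L ∝ R²T⁴ gives R ∝ √L / T², so
R_p/R_s = √(1.60×10^3) / (2.00)² = 40.00 / 4.000 = 10.00.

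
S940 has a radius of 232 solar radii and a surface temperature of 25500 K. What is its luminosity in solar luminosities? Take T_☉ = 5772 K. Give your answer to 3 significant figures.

L/L_☉ = (R/R_☉)² (T/T_☉)⁴ = (232)² × (25500/5772)⁴
       = 5.382×10^4 × (4.418)⁴ = 5.382×10^4 × 380.9 = 2.050×10^7.

2.05×10^7 solar luminosities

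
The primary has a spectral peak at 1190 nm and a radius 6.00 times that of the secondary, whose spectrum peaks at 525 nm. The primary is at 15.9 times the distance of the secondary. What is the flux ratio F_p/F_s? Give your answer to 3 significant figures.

Wien's law: T_p/T_s = λ_s/λ_p = 525/1190 = 0.4412.
L_p/L_s = (R_p/R_s)²(T_p/T_s)⁴ = (6.00)²(0.4412)⁴ = 1.364.
F_p/F_s = (L_p/L_s)/(d_p/d_s)² = 1.364/(15.9)² = 0.005395.

0.00539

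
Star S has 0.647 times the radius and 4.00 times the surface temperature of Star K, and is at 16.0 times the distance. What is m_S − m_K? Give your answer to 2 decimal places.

L_S/L_K = (0.647)²(4.00)⁴ = 107.2.
F_S/F_K = (L_S/L_K)/(d_S/d_K)² = 107.2/256.0 = 0.4186.
m_S − m_K = −2.5 log₁₀(0.4186) = 0.95.

0.95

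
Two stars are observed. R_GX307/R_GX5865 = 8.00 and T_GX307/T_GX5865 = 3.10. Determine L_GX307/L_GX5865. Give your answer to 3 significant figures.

From the Stefan–Boltzmann law, L ∝ R²T⁴, so
L_GX307/L_GX5865 = (R_GX307/R_GX5865)² (T_GX307/T_GX5865)⁴ = (8.00)² × (3.10)⁴ = 64.00 × 92.35 = 5911.

5.91×10^3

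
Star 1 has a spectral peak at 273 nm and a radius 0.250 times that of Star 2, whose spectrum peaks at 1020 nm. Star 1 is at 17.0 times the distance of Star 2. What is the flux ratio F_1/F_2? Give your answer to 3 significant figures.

0.0421

Wien's law: T_1/T_2 = λ_2/λ_1 = 1020/273 = 3.736.
L_1/L_2 = (R_1/R_2)²(T_1/T_2)⁴ = (0.250)²(3.736)⁴ = 12.18.
F_1/F_2 = (L_1/L_2)/(d_1/d_2)² = 12.18/(17.0)² = 0.04214.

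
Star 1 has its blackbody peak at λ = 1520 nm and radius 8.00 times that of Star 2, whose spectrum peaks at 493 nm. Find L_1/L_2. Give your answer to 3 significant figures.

0.708

Wien's law gives T ∝ 1/λ_max, so T_1/T_2 = λ_2/λ_1 = 493/1520 = 0.3243.
Then L ∝ R²T⁴ gives L_1/L_2 = (8.00)² × (0.3243)⁴ = 64.00 × 0.01107 = 0.7083.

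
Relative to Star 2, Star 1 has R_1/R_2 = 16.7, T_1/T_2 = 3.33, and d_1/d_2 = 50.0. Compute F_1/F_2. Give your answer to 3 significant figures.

13.7

L_1/L_2 = (R_1/R_2)²(T_1/T_2)⁴ = (16.7)² × (3.33)⁴ = 3.429×10^4.
F_1/F_2 = (L_1/L_2)/(d_1/d_2)² = 3.429×10^4 / (50.0)² = 13.72.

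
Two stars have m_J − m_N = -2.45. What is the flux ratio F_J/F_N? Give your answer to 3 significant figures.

9.55

F_J/F_N = 10^(−(m_J − m_N)/2.5) = 10^(2.45/2.5) = 10^0.980 = 9.550.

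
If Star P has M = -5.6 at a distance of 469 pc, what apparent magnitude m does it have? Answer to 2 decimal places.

2.76

m = M + 5 log₁₀(d/10 pc) = -5.6 + 5 log₁₀(469/10)
  = -5.6 + 5 × 1.671 = -5.6 + 8.36 = 2.76.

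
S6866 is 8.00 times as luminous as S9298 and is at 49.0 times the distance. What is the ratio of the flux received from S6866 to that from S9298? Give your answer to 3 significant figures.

0.00333

F = L/(4πd²), so F_S6866/F_S9298 = (L_S6866/L_S9298) / (d_S6866/d_S9298)²
= 8.00 / (49.0)² = 8.00 / 2401 = 0.003332.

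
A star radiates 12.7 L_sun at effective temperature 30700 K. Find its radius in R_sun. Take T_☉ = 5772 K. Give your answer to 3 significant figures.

R/R_☉ = √(L/L_☉) / (T/T_☉)² = √(12.7) / (5.319)²
       = 3.564 / 28.29 = 0.1260.

0.126 R_sun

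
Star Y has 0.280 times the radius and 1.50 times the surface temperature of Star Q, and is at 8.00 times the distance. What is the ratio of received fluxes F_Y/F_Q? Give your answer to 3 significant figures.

L_Y/L_Q = (R_Y/R_Q)²(T_Y/T_Q)⁴ = (0.280)² × (1.50)⁴ = 0.3969.
F_Y/F_Q = (L_Y/L_Q)/(d_Y/d_Q)² = 0.3969 / (8.00)² = 0.006202.

0.00620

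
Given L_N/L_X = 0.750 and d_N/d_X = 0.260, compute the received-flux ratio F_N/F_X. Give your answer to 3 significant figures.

11.1

F = L/(4πd²), so F_N/F_X = (L_N/L_X) / (d_N/d_X)²
= 0.750 / (0.260)² = 0.750 / 0.06760 = 11.09.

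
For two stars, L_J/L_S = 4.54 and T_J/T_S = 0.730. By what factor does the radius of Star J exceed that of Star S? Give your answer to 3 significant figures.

4.00

L ∝ R²T⁴ gives R ∝ √L / T², so
R_J/R_S = √(4.54) / (0.730)² = 2.131 / 0.5329 = 3.998.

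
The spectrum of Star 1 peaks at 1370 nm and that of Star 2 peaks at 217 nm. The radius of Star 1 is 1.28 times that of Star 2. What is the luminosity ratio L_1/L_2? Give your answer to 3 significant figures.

0.00103

Wien's law gives T ∝ 1/λ_max, so T_1/T_2 = λ_2/λ_1 = 217/1370 = 0.1584.
Then L ∝ R²T⁴ gives L_1/L_2 = (1.28)² × (0.1584)⁴ = 1.638 × 6.294×10^-4 = 0.001031.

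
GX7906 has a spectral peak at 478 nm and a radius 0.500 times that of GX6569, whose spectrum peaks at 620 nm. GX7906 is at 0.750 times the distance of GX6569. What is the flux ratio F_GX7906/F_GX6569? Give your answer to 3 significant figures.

1.26

Wien's law: T_GX7906/T_GX6569 = λ_GX6569/λ_GX7906 = 620/478 = 1.297.
L_GX7906/L_GX6569 = (R_GX7906/R_GX6569)²(T_GX7906/T_GX6569)⁴ = (0.500)²(1.297)⁴ = 0.7076.
F_GX7906/F_GX6569 = (L_GX7906/L_GX6569)/(d_GX7906/d_GX6569)² = 0.7076/(0.750)² = 1.258.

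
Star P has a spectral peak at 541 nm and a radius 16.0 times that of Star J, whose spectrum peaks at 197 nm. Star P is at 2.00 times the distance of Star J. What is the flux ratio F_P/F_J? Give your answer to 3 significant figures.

1.13

Wien's law: T_P/T_J = λ_J/λ_P = 197/541 = 0.3641.
L_P/L_J = (R_P/R_J)²(T_P/T_J)⁴ = (16.0)²(0.3641)⁴ = 4.501.
F_P/F_J = (L_P/L_J)/(d_P/d_J)² = 4.501/(2.00)² = 1.125.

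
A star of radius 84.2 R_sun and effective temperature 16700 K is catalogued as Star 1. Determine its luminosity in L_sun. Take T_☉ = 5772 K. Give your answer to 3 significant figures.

L/L_☉ = (R/R_☉)² (T/T_☉)⁴ = (84.2)² × (16700/5772)⁴
       = 7090 × (2.893)⁴ = 7090 × 70.07 = 4.968×10^5.

4.97×10^5 L_sun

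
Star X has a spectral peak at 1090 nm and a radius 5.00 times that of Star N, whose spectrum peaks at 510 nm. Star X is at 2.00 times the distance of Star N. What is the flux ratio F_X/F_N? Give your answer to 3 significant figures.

Wien's law: T_X/T_N = λ_N/λ_X = 510/1090 = 0.4679.
L_X/L_N = (R_X/R_N)²(T_X/T_N)⁴ = (5.00)²(0.4679)⁴ = 1.198.
F_X/F_N = (L_X/L_N)/(d_X/d_N)² = 1.198/(2.00)² = 0.2995.

0.300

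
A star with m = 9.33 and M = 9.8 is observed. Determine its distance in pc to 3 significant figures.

8.05 pc

m − M = 5 log₁₀(d/10 pc)
9.33 − (9.8) = -0.47 = 5 log₁₀(d/10)
d = 10 × 10^(-0.47/5) = 10 × 10^-0.094 = 8.054 pc.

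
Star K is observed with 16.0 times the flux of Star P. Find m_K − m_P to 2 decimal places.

m_K − m_P = −2.5 log₁₀(F_K/F_P) = −2.5 log₁₀(16.0) = −2.5 × (1.204) = -3.010.

-3.01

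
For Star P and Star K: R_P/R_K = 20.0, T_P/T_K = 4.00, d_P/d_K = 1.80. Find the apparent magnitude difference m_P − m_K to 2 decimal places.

L_P/L_K = (20.0)²(4.00)⁴ = 1.024×10^5.
F_P/F_K = (L_P/L_K)/(d_P/d_K)² = 1.024×10^5/3.240 = 3.160×10^4.
m_P − m_K = −2.5 log₁₀(3.160×10^4) = -11.25.

-11.25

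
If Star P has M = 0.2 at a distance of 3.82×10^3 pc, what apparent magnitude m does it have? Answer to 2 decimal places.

13.11

m = M + 5 log₁₀(d/10 pc) = 0.2 + 5 log₁₀(3.82×10^3/10)
  = 0.2 + 5 × 2.582 = 0.2 + 12.91 = 13.11.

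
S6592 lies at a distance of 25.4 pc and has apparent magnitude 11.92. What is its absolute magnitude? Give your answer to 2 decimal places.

M = m − 5 log₁₀(d/10 pc) = 11.92 − 5 log₁₀(25.4/10)
  = 11.92 − 5 × 0.405 = 11.92 − 2.02 = 9.90.

9.90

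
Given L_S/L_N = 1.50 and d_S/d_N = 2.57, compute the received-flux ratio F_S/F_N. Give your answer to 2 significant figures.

0.23

F = L/(4πd²), so F_S/F_N = (L_S/L_N) / (d_S/d_N)²
= 1.50 / (2.57)² = 1.50 / 6.605 = 0.2271.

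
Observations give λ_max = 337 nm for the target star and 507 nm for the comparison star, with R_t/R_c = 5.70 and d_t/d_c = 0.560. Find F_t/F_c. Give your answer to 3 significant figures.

Wien's law: T_t/T_c = λ_c/λ_t = 507/337 = 1.504.
L_t/L_c = (R_t/R_c)²(T_t/T_c)⁴ = (5.70)²(1.504)⁴ = 166.4.
F_t/F_c = (L_t/L_c)/(d_t/d_c)² = 166.4/(0.560)² = 530.7.

531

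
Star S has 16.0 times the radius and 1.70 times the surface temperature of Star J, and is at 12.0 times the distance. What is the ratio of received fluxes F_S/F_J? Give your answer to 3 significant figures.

L_S/L_J = (R_S/R_J)²(T_S/T_J)⁴ = (16.0)² × (1.70)⁴ = 2138.
F_S/F_J = (L_S/L_J)/(d_S/d_J)² = 2138 / (12.0)² = 14.85.

14.8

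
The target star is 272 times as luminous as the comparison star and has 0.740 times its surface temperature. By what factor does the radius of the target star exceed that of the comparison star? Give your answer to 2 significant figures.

L ∝ R²T⁴ gives R ∝ √L / T², so
R_t/R_c = √(272) / (0.740)² = 16.49 / 0.5476 = 30.12.

30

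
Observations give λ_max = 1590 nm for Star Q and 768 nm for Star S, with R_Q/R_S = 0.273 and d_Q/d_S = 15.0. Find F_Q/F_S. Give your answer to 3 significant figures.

1.80×10^-5

Wien's law: T_Q/T_S = λ_S/λ_Q = 768/1590 = 0.4830.
L_Q/L_S = (R_Q/R_S)²(T_Q/T_S)⁴ = (0.273)²(0.4830)⁴ = 0.004057.
F_Q/F_S = (L_Q/L_S)/(d_Q/d_S)² = 0.004057/(15.0)² = 1.803×10^-5.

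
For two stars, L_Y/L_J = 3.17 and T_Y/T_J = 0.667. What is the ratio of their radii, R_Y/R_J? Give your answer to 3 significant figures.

4.00

L ∝ R²T⁴ gives R ∝ √L / T², so
R_Y/R_J = √(3.17) / (0.667)² = 1.780 / 0.4449 = 4.002.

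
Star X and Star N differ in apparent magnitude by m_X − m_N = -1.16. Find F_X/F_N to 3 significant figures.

F_X/F_N = 10^(−(m_X − m_N)/2.5) = 10^(1.16/2.5) = 10^0.464 = 2.911.

2.91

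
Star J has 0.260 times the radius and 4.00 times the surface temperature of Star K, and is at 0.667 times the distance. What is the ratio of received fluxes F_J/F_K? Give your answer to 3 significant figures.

38.9

L_J/L_K = (R_J/R_K)²(T_J/T_K)⁴ = (0.260)² × (4.00)⁴ = 17.31.
F_J/F_K = (L_J/L_K)/(d_J/d_K)² = 17.31 / (0.667)² = 38.90.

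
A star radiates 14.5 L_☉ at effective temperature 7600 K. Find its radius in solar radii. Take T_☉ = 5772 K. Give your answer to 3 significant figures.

R/R_☉ = √(L/L_☉) / (T/T_☉)² = √(14.5) / (1.317)²
       = 3.808 / 1.734 = 2.196.

2.20 solar radii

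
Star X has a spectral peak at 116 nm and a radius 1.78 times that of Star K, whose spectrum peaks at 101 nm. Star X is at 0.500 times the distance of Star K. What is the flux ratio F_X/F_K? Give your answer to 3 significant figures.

7.28

Wien's law: T_X/T_K = λ_K/λ_X = 101/116 = 0.8707.
L_X/L_K = (R_X/R_K)²(T_X/T_K)⁴ = (1.78)²(0.8707)⁴ = 1.821.
F_X/F_K = (L_X/L_K)/(d_X/d_K)² = 1.821/(0.500)² = 7.284.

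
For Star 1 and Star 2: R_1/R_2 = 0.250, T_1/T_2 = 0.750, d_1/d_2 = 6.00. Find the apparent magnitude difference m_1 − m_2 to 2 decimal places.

8.15

L_1/L_2 = (0.250)²(0.750)⁴ = 0.01978.
F_1/F_2 = (L_1/L_2)/(d_1/d_2)² = 0.01978/36.00 = 5.493×10^-4.
m_1 − m_2 = −2.5 log₁₀(5.493×10^-4) = 8.15.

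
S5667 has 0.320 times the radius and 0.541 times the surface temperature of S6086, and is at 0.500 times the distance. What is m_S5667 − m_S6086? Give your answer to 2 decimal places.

3.64

L_S5667/L_S6086 = (0.320)²(0.541)⁴ = 0.008772.
F_S5667/F_S6086 = (L_S5667/L_S6086)/(d_S5667/d_S6086)² = 0.008772/0.2500 = 0.03509.
m_S5667 − m_S6086 = −2.5 log₁₀(0.03509) = 3.64.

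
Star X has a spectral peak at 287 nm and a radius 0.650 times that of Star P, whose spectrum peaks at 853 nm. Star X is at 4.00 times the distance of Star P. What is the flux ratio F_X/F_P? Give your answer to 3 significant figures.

2.06

Wien's law: T_X/T_P = λ_P/λ_X = 853/287 = 2.972.
L_X/L_P = (R_X/R_P)²(T_X/T_P)⁴ = (0.650)²(2.972)⁴ = 32.97.
F_X/F_P = (L_X/L_P)/(d_X/d_P)² = 32.97/(4.00)² = 2.061.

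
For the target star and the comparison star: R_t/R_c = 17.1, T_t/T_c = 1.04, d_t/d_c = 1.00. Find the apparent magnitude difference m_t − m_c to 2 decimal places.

-6.34

L_t/L_c = (17.1)²(1.04)⁴ = 342.1.
F_t/F_c = (L_t/L_c)/(d_t/d_c)² = 342.1/1.000 = 342.1.
m_t − m_c = −2.5 log₁₀(342.1) = -6.34.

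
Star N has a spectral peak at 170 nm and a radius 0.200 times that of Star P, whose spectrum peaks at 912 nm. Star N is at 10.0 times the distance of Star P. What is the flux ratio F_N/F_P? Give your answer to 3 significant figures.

Wien's law: T_N/T_P = λ_P/λ_N = 912/170 = 5.365.
L_N/L_P = (R_N/R_P)²(T_N/T_P)⁴ = (0.200)²(5.365)⁴ = 33.13.
F_N/F_P = (L_N/L_P)/(d_N/d_P)² = 33.13/(10.0)² = 0.3313.

0.331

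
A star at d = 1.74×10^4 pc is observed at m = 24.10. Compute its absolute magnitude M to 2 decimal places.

7.90

M = m − 5 log₁₀(d/10 pc) = 24.10 − 5 log₁₀(1.74×10^4/10)
  = 24.10 − 5 × 3.241 = 24.10 − 16.20 = 7.90.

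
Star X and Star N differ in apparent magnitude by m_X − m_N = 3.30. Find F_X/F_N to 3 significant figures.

F_X/F_N = 10^(−(m_X − m_N)/2.5) = 10^(-3.30/2.5) = 10^-1.320 = 0.04786.

0.0479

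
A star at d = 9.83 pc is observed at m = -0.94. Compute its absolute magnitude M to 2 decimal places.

-0.90

M = m − 5 log₁₀(d/10 pc) = -0.94 − 5 log₁₀(9.83/10)
  = -0.94 − 5 × -0.007 = -0.94 − -0.04 = -0.90.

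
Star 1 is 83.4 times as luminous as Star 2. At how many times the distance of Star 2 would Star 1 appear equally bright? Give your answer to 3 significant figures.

9.13

Equal flux requires L_1/d_1² = L_2/d_2², so d_1/d_2 = √(L_1/L_2)
= √(83.4) = 9.132.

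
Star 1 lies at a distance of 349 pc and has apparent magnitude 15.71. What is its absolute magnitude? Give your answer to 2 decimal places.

M = m − 5 log₁₀(d/10 pc) = 15.71 − 5 log₁₀(349/10)
  = 15.71 − 5 × 1.543 = 15.71 − 7.71 = 8.00.

8.00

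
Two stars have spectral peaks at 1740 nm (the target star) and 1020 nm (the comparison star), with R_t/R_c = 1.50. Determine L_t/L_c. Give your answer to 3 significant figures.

Wien's law gives T ∝ 1/λ_max, so T_t/T_c = λ_c/λ_t = 1020/1740 = 0.5862.
Then L ∝ R²T⁴ gives L_t/L_c = (1.50)² × (0.5862)⁴ = 2.250 × 0.1181 = 0.2657.

0.266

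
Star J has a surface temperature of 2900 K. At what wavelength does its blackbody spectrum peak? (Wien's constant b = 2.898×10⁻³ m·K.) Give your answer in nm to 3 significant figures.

999 nm

λ_max = b/T = 2.898×10⁻³ / 2900 = 9.99×10^-7 m = 999.3 nm.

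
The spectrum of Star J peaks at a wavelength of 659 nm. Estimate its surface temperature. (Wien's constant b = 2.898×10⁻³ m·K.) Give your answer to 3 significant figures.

T = b/λ_max = 2.898×10⁻³ / (659×10⁻⁹) = 4398 K.

4.40×10^3 K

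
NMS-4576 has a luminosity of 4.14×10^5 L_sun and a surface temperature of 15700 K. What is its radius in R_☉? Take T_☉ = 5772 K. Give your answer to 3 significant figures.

R/R_☉ = √(L/L_☉) / (T/T_☉)² = √(4.14×10^5) / (2.720)²
       = 643.4 / 7.399 = 86.97.

87.0 R_☉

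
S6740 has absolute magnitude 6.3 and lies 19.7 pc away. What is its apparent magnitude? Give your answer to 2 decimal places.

m = M + 5 log₁₀(d/10 pc) = 6.3 + 5 log₁₀(19.7/10)
  = 6.3 + 5 × 0.294 = 6.3 + 1.47 = 7.77.

7.77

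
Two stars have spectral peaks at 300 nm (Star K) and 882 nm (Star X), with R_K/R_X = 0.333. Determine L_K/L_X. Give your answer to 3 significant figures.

Wien's law gives T ∝ 1/λ_max, so T_K/T_X = λ_X/λ_K = 882/300 = 2.940.
Then L ∝ R²T⁴ gives L_K/L_X = (0.333)² × (2.940)⁴ = 0.1109 × 74.71 = 8.285.

8.28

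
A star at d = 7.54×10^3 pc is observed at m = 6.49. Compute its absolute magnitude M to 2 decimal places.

M = m − 5 log₁₀(d/10 pc) = 6.49 − 5 log₁₀(7.54×10^3/10)
  = 6.49 − 5 × 2.877 = 6.49 − 14.39 = -7.90.

-7.90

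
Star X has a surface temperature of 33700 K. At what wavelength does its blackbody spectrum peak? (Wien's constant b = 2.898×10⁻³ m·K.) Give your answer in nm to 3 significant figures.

λ_max = b/T = 2.898×10⁻³ / 33700 = 8.60×10^-8 m = 85.99 nm.

86.0 nm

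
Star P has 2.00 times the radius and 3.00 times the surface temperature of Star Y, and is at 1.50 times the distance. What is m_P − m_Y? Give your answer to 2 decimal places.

-5.40

L_P/L_Y = (2.00)²(3.00)⁴ = 324.0.
F_P/F_Y = (L_P/L_Y)/(d_P/d_Y)² = 324.0/2.250 = 144.0.
m_P − m_Y = −2.5 log₁₀(144.0) = -5.40.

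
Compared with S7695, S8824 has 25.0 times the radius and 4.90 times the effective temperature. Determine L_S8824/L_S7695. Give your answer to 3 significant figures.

From the Stefan–Boltzmann law, L ∝ R²T⁴, so
L_S8824/L_S7695 = (R_S8824/R_S7695)² (T_S8824/T_S7695)⁴ = (25.0)² × (4.90)⁴ = 625.0 × 576.5 = 3.603×10^5.

3.60×10^5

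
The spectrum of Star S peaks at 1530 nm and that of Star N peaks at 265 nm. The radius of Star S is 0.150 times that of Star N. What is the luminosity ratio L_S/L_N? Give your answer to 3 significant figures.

2.02×10^-5

Wien's law gives T ∝ 1/λ_max, so T_S/T_N = λ_N/λ_S = 265/1530 = 0.1732.
Then L ∝ R²T⁴ gives L_S/L_N = (0.150)² × (0.1732)⁴ = 0.02250 × 8.999×10^-4 = 2.025×10^-5.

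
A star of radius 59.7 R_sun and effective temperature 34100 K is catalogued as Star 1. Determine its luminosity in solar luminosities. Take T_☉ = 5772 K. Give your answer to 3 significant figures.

L/L_☉ = (R/R_☉)² (T/T_☉)⁴ = (59.7)² × (34100/5772)⁴
       = 3564 × (5.908)⁴ = 3564 × 1218 = 4.342×10^6.

4.34×10^6 solar luminosities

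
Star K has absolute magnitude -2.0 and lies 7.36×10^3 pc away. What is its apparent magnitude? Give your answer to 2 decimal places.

12.33

m = M + 5 log₁₀(d/10 pc) = -2.0 + 5 log₁₀(7.36×10^3/10)
  = -2.0 + 5 × 2.867 = -2.0 + 14.33 = 12.33.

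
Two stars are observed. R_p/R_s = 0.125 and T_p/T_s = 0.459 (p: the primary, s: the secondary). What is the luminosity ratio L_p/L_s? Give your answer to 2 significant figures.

6.9×10^-4

From the Stefan–Boltzmann law, L ∝ R²T⁴, so
L_p/L_s = (R_p/R_s)² (T_p/T_s)⁴ = (0.125)² × (0.459)⁴ = 0.01562 × 0.04439 = 6.935×10^-4.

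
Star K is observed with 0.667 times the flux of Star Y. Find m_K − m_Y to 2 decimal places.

m_K − m_Y = −2.5 log₁₀(F_K/F_Y) = −2.5 log₁₀(0.667) = −2.5 × (-0.176) = 0.440.

0.44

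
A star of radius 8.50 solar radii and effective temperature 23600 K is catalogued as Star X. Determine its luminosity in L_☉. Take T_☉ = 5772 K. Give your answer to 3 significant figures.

2.02×10^4 L_☉

L/L_☉ = (R/R_☉)² (T/T_☉)⁴ = (8.50)² × (23600/5772)⁴
       = 72.25 × (4.089)⁴ = 72.25 × 279.5 = 2.019×10^4.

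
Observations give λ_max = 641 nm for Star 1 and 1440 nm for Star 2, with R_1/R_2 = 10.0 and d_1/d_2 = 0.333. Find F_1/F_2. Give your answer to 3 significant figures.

2.30×10^4

Wien's law: T_1/T_2 = λ_2/λ_1 = 1440/641 = 2.246.
L_1/L_2 = (R_1/R_2)²(T_1/T_2)⁴ = (10.0)²(2.246)⁴ = 2547.
F_1/F_2 = (L_1/L_2)/(d_1/d_2)² = 2547/(0.333)² = 2.297×10^4.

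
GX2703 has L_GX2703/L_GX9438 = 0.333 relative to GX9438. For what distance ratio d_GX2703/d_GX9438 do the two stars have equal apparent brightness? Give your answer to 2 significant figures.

0.58

Equal flux requires L_GX2703/d_GX2703² = L_GX9438/d_GX9438², so d_GX2703/d_GX9438 = √(L_GX2703/L_GX9438)
= √(0.333) = 0.5771.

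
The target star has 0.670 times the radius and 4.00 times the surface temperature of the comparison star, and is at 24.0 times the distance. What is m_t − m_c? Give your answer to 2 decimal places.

1.75

L_t/L_c = (0.670)²(4.00)⁴ = 114.9.
F_t/F_c = (L_t/L_c)/(d_t/d_c)² = 114.9/576.0 = 0.1995.
m_t − m_c = −2.5 log₁₀(0.1995) = 1.75.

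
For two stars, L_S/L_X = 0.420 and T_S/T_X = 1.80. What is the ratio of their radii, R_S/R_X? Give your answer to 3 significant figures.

0.200

L ∝ R²T⁴ gives R ∝ √L / T², so
R_S/R_X = √(0.420) / (1.80)² = 0.6481 / 3.240 = 0.2000.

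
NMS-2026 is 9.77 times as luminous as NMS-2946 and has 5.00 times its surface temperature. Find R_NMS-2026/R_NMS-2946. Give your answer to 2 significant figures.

L ∝ R²T⁴ gives R ∝ √L / T², so
R_NMS-2026/R_NMS-2946 = √(9.77) / (5.00)² = 3.126 / 25.00 = 0.1250.

0.13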